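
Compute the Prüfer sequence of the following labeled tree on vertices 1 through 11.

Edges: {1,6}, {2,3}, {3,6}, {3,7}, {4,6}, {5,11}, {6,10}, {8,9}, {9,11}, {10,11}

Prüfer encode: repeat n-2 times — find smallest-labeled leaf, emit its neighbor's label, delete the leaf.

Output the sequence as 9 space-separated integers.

Step 1: leaves = {1,2,4,5,7,8}. Remove smallest leaf 1, emit neighbor 6.
Step 2: leaves = {2,4,5,7,8}. Remove smallest leaf 2, emit neighbor 3.
Step 3: leaves = {4,5,7,8}. Remove smallest leaf 4, emit neighbor 6.
Step 4: leaves = {5,7,8}. Remove smallest leaf 5, emit neighbor 11.
Step 5: leaves = {7,8}. Remove smallest leaf 7, emit neighbor 3.
Step 6: leaves = {3,8}. Remove smallest leaf 3, emit neighbor 6.
Step 7: leaves = {6,8}. Remove smallest leaf 6, emit neighbor 10.
Step 8: leaves = {8,10}. Remove smallest leaf 8, emit neighbor 9.
Step 9: leaves = {9,10}. Remove smallest leaf 9, emit neighbor 11.
Done: 2 vertices remain (10, 11). Sequence = [6 3 6 11 3 6 10 9 11]

Answer: 6 3 6 11 3 6 10 9 11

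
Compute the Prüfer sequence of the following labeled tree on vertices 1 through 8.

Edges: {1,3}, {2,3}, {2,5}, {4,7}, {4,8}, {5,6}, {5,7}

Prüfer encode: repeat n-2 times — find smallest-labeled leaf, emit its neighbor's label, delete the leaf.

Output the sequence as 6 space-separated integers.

Answer: 3 2 5 5 7 4

Derivation:
Step 1: leaves = {1,6,8}. Remove smallest leaf 1, emit neighbor 3.
Step 2: leaves = {3,6,8}. Remove smallest leaf 3, emit neighbor 2.
Step 3: leaves = {2,6,8}. Remove smallest leaf 2, emit neighbor 5.
Step 4: leaves = {6,8}. Remove smallest leaf 6, emit neighbor 5.
Step 5: leaves = {5,8}. Remove smallest leaf 5, emit neighbor 7.
Step 6: leaves = {7,8}. Remove smallest leaf 7, emit neighbor 4.
Done: 2 vertices remain (4, 8). Sequence = [3 2 5 5 7 4]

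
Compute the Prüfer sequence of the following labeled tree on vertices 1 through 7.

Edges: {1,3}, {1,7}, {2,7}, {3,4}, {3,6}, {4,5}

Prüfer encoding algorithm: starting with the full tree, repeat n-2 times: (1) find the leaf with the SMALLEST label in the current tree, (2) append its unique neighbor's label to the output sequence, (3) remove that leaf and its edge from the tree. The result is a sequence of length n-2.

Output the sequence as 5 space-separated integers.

Step 1: leaves = {2,5,6}. Remove smallest leaf 2, emit neighbor 7.
Step 2: leaves = {5,6,7}. Remove smallest leaf 5, emit neighbor 4.
Step 3: leaves = {4,6,7}. Remove smallest leaf 4, emit neighbor 3.
Step 4: leaves = {6,7}. Remove smallest leaf 6, emit neighbor 3.
Step 5: leaves = {3,7}. Remove smallest leaf 3, emit neighbor 1.
Done: 2 vertices remain (1, 7). Sequence = [7 4 3 3 1]

Answer: 7 4 3 3 1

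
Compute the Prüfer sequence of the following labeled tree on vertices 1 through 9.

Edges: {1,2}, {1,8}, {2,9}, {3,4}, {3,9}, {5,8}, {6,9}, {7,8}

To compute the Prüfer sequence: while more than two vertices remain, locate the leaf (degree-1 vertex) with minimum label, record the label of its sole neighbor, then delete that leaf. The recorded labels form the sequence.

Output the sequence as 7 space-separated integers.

Step 1: leaves = {4,5,6,7}. Remove smallest leaf 4, emit neighbor 3.
Step 2: leaves = {3,5,6,7}. Remove smallest leaf 3, emit neighbor 9.
Step 3: leaves = {5,6,7}. Remove smallest leaf 5, emit neighbor 8.
Step 4: leaves = {6,7}. Remove smallest leaf 6, emit neighbor 9.
Step 5: leaves = {7,9}. Remove smallest leaf 7, emit neighbor 8.
Step 6: leaves = {8,9}. Remove smallest leaf 8, emit neighbor 1.
Step 7: leaves = {1,9}. Remove smallest leaf 1, emit neighbor 2.
Done: 2 vertices remain (2, 9). Sequence = [3 9 8 9 8 1 2]

Answer: 3 9 8 9 8 1 2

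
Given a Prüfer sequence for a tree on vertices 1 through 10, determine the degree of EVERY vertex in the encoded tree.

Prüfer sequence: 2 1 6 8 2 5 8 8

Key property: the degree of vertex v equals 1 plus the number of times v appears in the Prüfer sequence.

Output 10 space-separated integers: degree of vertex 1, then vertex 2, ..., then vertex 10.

p_1 = 2: count[2] becomes 1
p_2 = 1: count[1] becomes 1
p_3 = 6: count[6] becomes 1
p_4 = 8: count[8] becomes 1
p_5 = 2: count[2] becomes 2
p_6 = 5: count[5] becomes 1
p_7 = 8: count[8] becomes 2
p_8 = 8: count[8] becomes 3
Degrees (1 + count): deg[1]=1+1=2, deg[2]=1+2=3, deg[3]=1+0=1, deg[4]=1+0=1, deg[5]=1+1=2, deg[6]=1+1=2, deg[7]=1+0=1, deg[8]=1+3=4, deg[9]=1+0=1, deg[10]=1+0=1

Answer: 2 3 1 1 2 2 1 4 1 1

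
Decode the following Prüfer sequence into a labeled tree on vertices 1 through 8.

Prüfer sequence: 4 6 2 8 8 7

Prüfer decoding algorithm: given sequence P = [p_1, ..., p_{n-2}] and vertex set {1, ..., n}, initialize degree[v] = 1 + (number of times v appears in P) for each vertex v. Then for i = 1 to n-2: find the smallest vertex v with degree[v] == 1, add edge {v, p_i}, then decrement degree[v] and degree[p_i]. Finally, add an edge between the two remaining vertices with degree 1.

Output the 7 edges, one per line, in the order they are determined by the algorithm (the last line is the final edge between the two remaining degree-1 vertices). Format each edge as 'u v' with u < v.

Initial degrees: {1:1, 2:2, 3:1, 4:2, 5:1, 6:2, 7:2, 8:3}
Step 1: smallest deg-1 vertex = 1, p_1 = 4. Add edge {1,4}. Now deg[1]=0, deg[4]=1.
Step 2: smallest deg-1 vertex = 3, p_2 = 6. Add edge {3,6}. Now deg[3]=0, deg[6]=1.
Step 3: smallest deg-1 vertex = 4, p_3 = 2. Add edge {2,4}. Now deg[4]=0, deg[2]=1.
Step 4: smallest deg-1 vertex = 2, p_4 = 8. Add edge {2,8}. Now deg[2]=0, deg[8]=2.
Step 5: smallest deg-1 vertex = 5, p_5 = 8. Add edge {5,8}. Now deg[5]=0, deg[8]=1.
Step 6: smallest deg-1 vertex = 6, p_6 = 7. Add edge {6,7}. Now deg[6]=0, deg[7]=1.
Final: two remaining deg-1 vertices are 7, 8. Add edge {7,8}.

Answer: 1 4
3 6
2 4
2 8
5 8
6 7
7 8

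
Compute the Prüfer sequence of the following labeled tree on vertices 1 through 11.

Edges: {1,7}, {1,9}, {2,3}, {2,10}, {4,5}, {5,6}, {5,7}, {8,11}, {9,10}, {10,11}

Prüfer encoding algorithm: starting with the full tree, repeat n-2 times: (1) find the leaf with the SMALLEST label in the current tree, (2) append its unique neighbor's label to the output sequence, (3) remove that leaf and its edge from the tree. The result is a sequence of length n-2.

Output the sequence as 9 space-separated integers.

Answer: 2 10 5 5 7 1 9 11 10

Derivation:
Step 1: leaves = {3,4,6,8}. Remove smallest leaf 3, emit neighbor 2.
Step 2: leaves = {2,4,6,8}. Remove smallest leaf 2, emit neighbor 10.
Step 3: leaves = {4,6,8}. Remove smallest leaf 4, emit neighbor 5.
Step 4: leaves = {6,8}. Remove smallest leaf 6, emit neighbor 5.
Step 5: leaves = {5,8}. Remove smallest leaf 5, emit neighbor 7.
Step 6: leaves = {7,8}. Remove smallest leaf 7, emit neighbor 1.
Step 7: leaves = {1,8}. Remove smallest leaf 1, emit neighbor 9.
Step 8: leaves = {8,9}. Remove smallest leaf 8, emit neighbor 11.
Step 9: leaves = {9,11}. Remove smallest leaf 9, emit neighbor 10.
Done: 2 vertices remain (10, 11). Sequence = [2 10 5 5 7 1 9 11 10]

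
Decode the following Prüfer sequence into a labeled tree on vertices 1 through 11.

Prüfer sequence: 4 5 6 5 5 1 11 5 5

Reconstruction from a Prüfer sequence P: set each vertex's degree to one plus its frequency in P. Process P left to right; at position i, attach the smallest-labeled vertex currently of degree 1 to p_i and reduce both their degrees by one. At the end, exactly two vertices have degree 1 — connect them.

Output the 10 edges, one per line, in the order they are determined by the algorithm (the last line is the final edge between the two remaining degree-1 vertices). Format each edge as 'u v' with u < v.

Answer: 2 4
3 5
4 6
5 6
5 7
1 8
1 11
5 9
5 10
5 11

Derivation:
Initial degrees: {1:2, 2:1, 3:1, 4:2, 5:6, 6:2, 7:1, 8:1, 9:1, 10:1, 11:2}
Step 1: smallest deg-1 vertex = 2, p_1 = 4. Add edge {2,4}. Now deg[2]=0, deg[4]=1.
Step 2: smallest deg-1 vertex = 3, p_2 = 5. Add edge {3,5}. Now deg[3]=0, deg[5]=5.
Step 3: smallest deg-1 vertex = 4, p_3 = 6. Add edge {4,6}. Now deg[4]=0, deg[6]=1.
Step 4: smallest deg-1 vertex = 6, p_4 = 5. Add edge {5,6}. Now deg[6]=0, deg[5]=4.
Step 5: smallest deg-1 vertex = 7, p_5 = 5. Add edge {5,7}. Now deg[7]=0, deg[5]=3.
Step 6: smallest deg-1 vertex = 8, p_6 = 1. Add edge {1,8}. Now deg[8]=0, deg[1]=1.
Step 7: smallest deg-1 vertex = 1, p_7 = 11. Add edge {1,11}. Now deg[1]=0, deg[11]=1.
Step 8: smallest deg-1 vertex = 9, p_8 = 5. Add edge {5,9}. Now deg[9]=0, deg[5]=2.
Step 9: smallest deg-1 vertex = 10, p_9 = 5. Add edge {5,10}. Now deg[10]=0, deg[5]=1.
Final: two remaining deg-1 vertices are 5, 11. Add edge {5,11}.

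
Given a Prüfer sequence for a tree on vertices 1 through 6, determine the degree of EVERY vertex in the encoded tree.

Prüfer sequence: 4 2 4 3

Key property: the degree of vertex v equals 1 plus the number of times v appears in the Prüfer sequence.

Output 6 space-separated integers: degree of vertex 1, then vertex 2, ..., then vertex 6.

p_1 = 4: count[4] becomes 1
p_2 = 2: count[2] becomes 1
p_3 = 4: count[4] becomes 2
p_4 = 3: count[3] becomes 1
Degrees (1 + count): deg[1]=1+0=1, deg[2]=1+1=2, deg[3]=1+1=2, deg[4]=1+2=3, deg[5]=1+0=1, deg[6]=1+0=1

Answer: 1 2 2 3 1 1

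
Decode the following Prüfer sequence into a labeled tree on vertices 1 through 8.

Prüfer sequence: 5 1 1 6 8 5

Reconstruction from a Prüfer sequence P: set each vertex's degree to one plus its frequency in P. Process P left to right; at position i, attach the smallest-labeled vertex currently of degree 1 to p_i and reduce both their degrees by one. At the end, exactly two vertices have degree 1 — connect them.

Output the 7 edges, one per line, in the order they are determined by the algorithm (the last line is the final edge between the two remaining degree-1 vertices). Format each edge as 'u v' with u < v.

Answer: 2 5
1 3
1 4
1 6
6 8
5 7
5 8

Derivation:
Initial degrees: {1:3, 2:1, 3:1, 4:1, 5:3, 6:2, 7:1, 8:2}
Step 1: smallest deg-1 vertex = 2, p_1 = 5. Add edge {2,5}. Now deg[2]=0, deg[5]=2.
Step 2: smallest deg-1 vertex = 3, p_2 = 1. Add edge {1,3}. Now deg[3]=0, deg[1]=2.
Step 3: smallest deg-1 vertex = 4, p_3 = 1. Add edge {1,4}. Now deg[4]=0, deg[1]=1.
Step 4: smallest deg-1 vertex = 1, p_4 = 6. Add edge {1,6}. Now deg[1]=0, deg[6]=1.
Step 5: smallest deg-1 vertex = 6, p_5 = 8. Add edge {6,8}. Now deg[6]=0, deg[8]=1.
Step 6: smallest deg-1 vertex = 7, p_6 = 5. Add edge {5,7}. Now deg[7]=0, deg[5]=1.
Final: two remaining deg-1 vertices are 5, 8. Add edge {5,8}.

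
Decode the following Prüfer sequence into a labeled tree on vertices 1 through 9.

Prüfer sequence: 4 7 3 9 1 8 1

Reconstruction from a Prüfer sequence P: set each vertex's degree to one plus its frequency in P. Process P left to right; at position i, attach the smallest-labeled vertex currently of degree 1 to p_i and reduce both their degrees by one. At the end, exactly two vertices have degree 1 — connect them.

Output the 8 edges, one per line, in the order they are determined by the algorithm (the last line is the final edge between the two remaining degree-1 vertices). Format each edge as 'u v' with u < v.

Answer: 2 4
4 7
3 5
3 9
1 6
7 8
1 8
1 9

Derivation:
Initial degrees: {1:3, 2:1, 3:2, 4:2, 5:1, 6:1, 7:2, 8:2, 9:2}
Step 1: smallest deg-1 vertex = 2, p_1 = 4. Add edge {2,4}. Now deg[2]=0, deg[4]=1.
Step 2: smallest deg-1 vertex = 4, p_2 = 7. Add edge {4,7}. Now deg[4]=0, deg[7]=1.
Step 3: smallest deg-1 vertex = 5, p_3 = 3. Add edge {3,5}. Now deg[5]=0, deg[3]=1.
Step 4: smallest deg-1 vertex = 3, p_4 = 9. Add edge {3,9}. Now deg[3]=0, deg[9]=1.
Step 5: smallest deg-1 vertex = 6, p_5 = 1. Add edge {1,6}. Now deg[6]=0, deg[1]=2.
Step 6: smallest deg-1 vertex = 7, p_6 = 8. Add edge {7,8}. Now deg[7]=0, deg[8]=1.
Step 7: smallest deg-1 vertex = 8, p_7 = 1. Add edge {1,8}. Now deg[8]=0, deg[1]=1.
Final: two remaining deg-1 vertices are 1, 9. Add edge {1,9}.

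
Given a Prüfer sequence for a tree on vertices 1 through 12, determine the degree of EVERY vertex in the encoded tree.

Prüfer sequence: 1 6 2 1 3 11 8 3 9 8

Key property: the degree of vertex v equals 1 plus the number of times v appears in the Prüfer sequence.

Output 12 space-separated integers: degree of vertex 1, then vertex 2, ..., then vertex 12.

Answer: 3 2 3 1 1 2 1 3 2 1 2 1

Derivation:
p_1 = 1: count[1] becomes 1
p_2 = 6: count[6] becomes 1
p_3 = 2: count[2] becomes 1
p_4 = 1: count[1] becomes 2
p_5 = 3: count[3] becomes 1
p_6 = 11: count[11] becomes 1
p_7 = 8: count[8] becomes 1
p_8 = 3: count[3] becomes 2
p_9 = 9: count[9] becomes 1
p_10 = 8: count[8] becomes 2
Degrees (1 + count): deg[1]=1+2=3, deg[2]=1+1=2, deg[3]=1+2=3, deg[4]=1+0=1, deg[5]=1+0=1, deg[6]=1+1=2, deg[7]=1+0=1, deg[8]=1+2=3, deg[9]=1+1=2, deg[10]=1+0=1, deg[11]=1+1=2, deg[12]=1+0=1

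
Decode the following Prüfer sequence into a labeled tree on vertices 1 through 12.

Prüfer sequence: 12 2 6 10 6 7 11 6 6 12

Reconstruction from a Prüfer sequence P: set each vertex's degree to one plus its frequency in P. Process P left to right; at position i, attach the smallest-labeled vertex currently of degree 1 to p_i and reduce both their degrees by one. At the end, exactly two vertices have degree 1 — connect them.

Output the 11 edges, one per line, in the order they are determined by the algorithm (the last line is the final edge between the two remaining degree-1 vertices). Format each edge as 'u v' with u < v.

Initial degrees: {1:1, 2:2, 3:1, 4:1, 5:1, 6:5, 7:2, 8:1, 9:1, 10:2, 11:2, 12:3}
Step 1: smallest deg-1 vertex = 1, p_1 = 12. Add edge {1,12}. Now deg[1]=0, deg[12]=2.
Step 2: smallest deg-1 vertex = 3, p_2 = 2. Add edge {2,3}. Now deg[3]=0, deg[2]=1.
Step 3: smallest deg-1 vertex = 2, p_3 = 6. Add edge {2,6}. Now deg[2]=0, deg[6]=4.
Step 4: smallest deg-1 vertex = 4, p_4 = 10. Add edge {4,10}. Now deg[4]=0, deg[10]=1.
Step 5: smallest deg-1 vertex = 5, p_5 = 6. Add edge {5,6}. Now deg[5]=0, deg[6]=3.
Step 6: smallest deg-1 vertex = 8, p_6 = 7. Add edge {7,8}. Now deg[8]=0, deg[7]=1.
Step 7: smallest deg-1 vertex = 7, p_7 = 11. Add edge {7,11}. Now deg[7]=0, deg[11]=1.
Step 8: smallest deg-1 vertex = 9, p_8 = 6. Add edge {6,9}. Now deg[9]=0, deg[6]=2.
Step 9: smallest deg-1 vertex = 10, p_9 = 6. Add edge {6,10}. Now deg[10]=0, deg[6]=1.
Step 10: smallest deg-1 vertex = 6, p_10 = 12. Add edge {6,12}. Now deg[6]=0, deg[12]=1.
Final: two remaining deg-1 vertices are 11, 12. Add edge {11,12}.

Answer: 1 12
2 3
2 6
4 10
5 6
7 8
7 11
6 9
6 10
6 12
11 12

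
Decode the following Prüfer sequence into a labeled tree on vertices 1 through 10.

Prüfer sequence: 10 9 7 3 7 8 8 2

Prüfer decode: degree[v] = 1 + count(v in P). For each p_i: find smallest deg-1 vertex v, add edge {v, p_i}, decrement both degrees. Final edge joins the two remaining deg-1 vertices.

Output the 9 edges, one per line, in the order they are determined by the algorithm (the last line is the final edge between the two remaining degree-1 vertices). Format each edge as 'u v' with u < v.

Initial degrees: {1:1, 2:2, 3:2, 4:1, 5:1, 6:1, 7:3, 8:3, 9:2, 10:2}
Step 1: smallest deg-1 vertex = 1, p_1 = 10. Add edge {1,10}. Now deg[1]=0, deg[10]=1.
Step 2: smallest deg-1 vertex = 4, p_2 = 9. Add edge {4,9}. Now deg[4]=0, deg[9]=1.
Step 3: smallest deg-1 vertex = 5, p_3 = 7. Add edge {5,7}. Now deg[5]=0, deg[7]=2.
Step 4: smallest deg-1 vertex = 6, p_4 = 3. Add edge {3,6}. Now deg[6]=0, deg[3]=1.
Step 5: smallest deg-1 vertex = 3, p_5 = 7. Add edge {3,7}. Now deg[3]=0, deg[7]=1.
Step 6: smallest deg-1 vertex = 7, p_6 = 8. Add edge {7,8}. Now deg[7]=0, deg[8]=2.
Step 7: smallest deg-1 vertex = 9, p_7 = 8. Add edge {8,9}. Now deg[9]=0, deg[8]=1.
Step 8: smallest deg-1 vertex = 8, p_8 = 2. Add edge {2,8}. Now deg[8]=0, deg[2]=1.
Final: two remaining deg-1 vertices are 2, 10. Add edge {2,10}.

Answer: 1 10
4 9
5 7
3 6
3 7
7 8
8 9
2 8
2 10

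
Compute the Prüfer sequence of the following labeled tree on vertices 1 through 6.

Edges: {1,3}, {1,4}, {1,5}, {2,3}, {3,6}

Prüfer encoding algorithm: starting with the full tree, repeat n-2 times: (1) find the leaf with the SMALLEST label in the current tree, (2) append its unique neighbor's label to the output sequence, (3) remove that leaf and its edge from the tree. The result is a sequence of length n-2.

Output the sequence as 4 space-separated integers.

Answer: 3 1 1 3

Derivation:
Step 1: leaves = {2,4,5,6}. Remove smallest leaf 2, emit neighbor 3.
Step 2: leaves = {4,5,6}. Remove smallest leaf 4, emit neighbor 1.
Step 3: leaves = {5,6}. Remove smallest leaf 5, emit neighbor 1.
Step 4: leaves = {1,6}. Remove smallest leaf 1, emit neighbor 3.
Done: 2 vertices remain (3, 6). Sequence = [3 1 1 3]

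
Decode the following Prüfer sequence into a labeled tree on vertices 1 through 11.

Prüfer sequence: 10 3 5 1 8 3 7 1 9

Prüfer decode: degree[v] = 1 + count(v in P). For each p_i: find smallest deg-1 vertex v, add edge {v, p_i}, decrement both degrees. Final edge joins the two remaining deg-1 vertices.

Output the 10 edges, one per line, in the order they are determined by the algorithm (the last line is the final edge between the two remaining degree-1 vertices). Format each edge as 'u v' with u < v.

Answer: 2 10
3 4
5 6
1 5
8 10
3 8
3 7
1 7
1 9
9 11

Derivation:
Initial degrees: {1:3, 2:1, 3:3, 4:1, 5:2, 6:1, 7:2, 8:2, 9:2, 10:2, 11:1}
Step 1: smallest deg-1 vertex = 2, p_1 = 10. Add edge {2,10}. Now deg[2]=0, deg[10]=1.
Step 2: smallest deg-1 vertex = 4, p_2 = 3. Add edge {3,4}. Now deg[4]=0, deg[3]=2.
Step 3: smallest deg-1 vertex = 6, p_3 = 5. Add edge {5,6}. Now deg[6]=0, deg[5]=1.
Step 4: smallest deg-1 vertex = 5, p_4 = 1. Add edge {1,5}. Now deg[5]=0, deg[1]=2.
Step 5: smallest deg-1 vertex = 10, p_5 = 8. Add edge {8,10}. Now deg[10]=0, deg[8]=1.
Step 6: smallest deg-1 vertex = 8, p_6 = 3. Add edge {3,8}. Now deg[8]=0, deg[3]=1.
Step 7: smallest deg-1 vertex = 3, p_7 = 7. Add edge {3,7}. Now deg[3]=0, deg[7]=1.
Step 8: smallest deg-1 vertex = 7, p_8 = 1. Add edge {1,7}. Now deg[7]=0, deg[1]=1.
Step 9: smallest deg-1 vertex = 1, p_9 = 9. Add edge {1,9}. Now deg[1]=0, deg[9]=1.
Final: two remaining deg-1 vertices are 9, 11. Add edge {9,11}.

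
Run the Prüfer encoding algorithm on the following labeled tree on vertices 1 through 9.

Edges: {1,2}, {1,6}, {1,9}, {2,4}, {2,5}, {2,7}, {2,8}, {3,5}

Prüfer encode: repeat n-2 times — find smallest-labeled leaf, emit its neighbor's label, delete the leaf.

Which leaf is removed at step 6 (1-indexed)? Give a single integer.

Step 1: current leaves = {3,4,6,7,8,9}. Remove leaf 3 (neighbor: 5).
Step 2: current leaves = {4,5,6,7,8,9}. Remove leaf 4 (neighbor: 2).
Step 3: current leaves = {5,6,7,8,9}. Remove leaf 5 (neighbor: 2).
Step 4: current leaves = {6,7,8,9}. Remove leaf 6 (neighbor: 1).
Step 5: current leaves = {7,8,9}. Remove leaf 7 (neighbor: 2).
Step 6: current leaves = {8,9}. Remove leaf 8 (neighbor: 2).

Answer: 8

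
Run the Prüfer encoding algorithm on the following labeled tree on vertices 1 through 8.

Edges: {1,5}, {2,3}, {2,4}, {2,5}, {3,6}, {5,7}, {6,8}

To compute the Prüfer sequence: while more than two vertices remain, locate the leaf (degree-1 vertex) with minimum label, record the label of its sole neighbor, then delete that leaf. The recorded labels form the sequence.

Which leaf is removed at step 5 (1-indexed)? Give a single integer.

Answer: 2

Derivation:
Step 1: current leaves = {1,4,7,8}. Remove leaf 1 (neighbor: 5).
Step 2: current leaves = {4,7,8}. Remove leaf 4 (neighbor: 2).
Step 3: current leaves = {7,8}. Remove leaf 7 (neighbor: 5).
Step 4: current leaves = {5,8}. Remove leaf 5 (neighbor: 2).
Step 5: current leaves = {2,8}. Remove leaf 2 (neighbor: 3).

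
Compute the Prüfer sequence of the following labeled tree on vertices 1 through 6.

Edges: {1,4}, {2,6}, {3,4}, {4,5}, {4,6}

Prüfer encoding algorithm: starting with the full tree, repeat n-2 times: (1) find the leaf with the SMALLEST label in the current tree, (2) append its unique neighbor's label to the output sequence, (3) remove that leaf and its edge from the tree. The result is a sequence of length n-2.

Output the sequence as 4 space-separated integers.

Step 1: leaves = {1,2,3,5}. Remove smallest leaf 1, emit neighbor 4.
Step 2: leaves = {2,3,5}. Remove smallest leaf 2, emit neighbor 6.
Step 3: leaves = {3,5,6}. Remove smallest leaf 3, emit neighbor 4.
Step 4: leaves = {5,6}. Remove smallest leaf 5, emit neighbor 4.
Done: 2 vertices remain (4, 6). Sequence = [4 6 4 4]

Answer: 4 6 4 4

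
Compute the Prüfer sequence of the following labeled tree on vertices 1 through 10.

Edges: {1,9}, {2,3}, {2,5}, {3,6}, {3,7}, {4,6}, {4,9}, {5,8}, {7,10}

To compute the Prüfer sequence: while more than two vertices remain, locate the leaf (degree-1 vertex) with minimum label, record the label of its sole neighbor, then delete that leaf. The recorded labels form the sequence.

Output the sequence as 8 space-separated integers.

Step 1: leaves = {1,8,10}. Remove smallest leaf 1, emit neighbor 9.
Step 2: leaves = {8,9,10}. Remove smallest leaf 8, emit neighbor 5.
Step 3: leaves = {5,9,10}. Remove smallest leaf 5, emit neighbor 2.
Step 4: leaves = {2,9,10}. Remove smallest leaf 2, emit neighbor 3.
Step 5: leaves = {9,10}. Remove smallest leaf 9, emit neighbor 4.
Step 6: leaves = {4,10}. Remove smallest leaf 4, emit neighbor 6.
Step 7: leaves = {6,10}. Remove smallest leaf 6, emit neighbor 3.
Step 8: leaves = {3,10}. Remove smallest leaf 3, emit neighbor 7.
Done: 2 vertices remain (7, 10). Sequence = [9 5 2 3 4 6 3 7]

Answer: 9 5 2 3 4 6 3 7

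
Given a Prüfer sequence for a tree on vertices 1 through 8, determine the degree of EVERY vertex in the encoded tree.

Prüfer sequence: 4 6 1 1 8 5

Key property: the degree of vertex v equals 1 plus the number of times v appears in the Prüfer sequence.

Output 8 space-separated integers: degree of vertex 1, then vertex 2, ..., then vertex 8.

p_1 = 4: count[4] becomes 1
p_2 = 6: count[6] becomes 1
p_3 = 1: count[1] becomes 1
p_4 = 1: count[1] becomes 2
p_5 = 8: count[8] becomes 1
p_6 = 5: count[5] becomes 1
Degrees (1 + count): deg[1]=1+2=3, deg[2]=1+0=1, deg[3]=1+0=1, deg[4]=1+1=2, deg[5]=1+1=2, deg[6]=1+1=2, deg[7]=1+0=1, deg[8]=1+1=2

Answer: 3 1 1 2 2 2 1 2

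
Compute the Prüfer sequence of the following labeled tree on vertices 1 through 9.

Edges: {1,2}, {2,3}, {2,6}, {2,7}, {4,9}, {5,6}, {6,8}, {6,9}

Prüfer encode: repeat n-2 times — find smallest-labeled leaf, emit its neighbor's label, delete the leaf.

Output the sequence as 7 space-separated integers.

Answer: 2 2 9 6 2 6 6

Derivation:
Step 1: leaves = {1,3,4,5,7,8}. Remove smallest leaf 1, emit neighbor 2.
Step 2: leaves = {3,4,5,7,8}. Remove smallest leaf 3, emit neighbor 2.
Step 3: leaves = {4,5,7,8}. Remove smallest leaf 4, emit neighbor 9.
Step 4: leaves = {5,7,8,9}. Remove smallest leaf 5, emit neighbor 6.
Step 5: leaves = {7,8,9}. Remove smallest leaf 7, emit neighbor 2.
Step 6: leaves = {2,8,9}. Remove smallest leaf 2, emit neighbor 6.
Step 7: leaves = {8,9}. Remove smallest leaf 8, emit neighbor 6.
Done: 2 vertices remain (6, 9). Sequence = [2 2 9 6 2 6 6]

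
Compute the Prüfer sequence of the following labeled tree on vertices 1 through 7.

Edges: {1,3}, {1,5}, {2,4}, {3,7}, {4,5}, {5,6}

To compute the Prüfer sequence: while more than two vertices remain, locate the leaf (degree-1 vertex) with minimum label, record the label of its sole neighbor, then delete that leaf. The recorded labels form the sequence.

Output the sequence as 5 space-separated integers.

Step 1: leaves = {2,6,7}. Remove smallest leaf 2, emit neighbor 4.
Step 2: leaves = {4,6,7}. Remove smallest leaf 4, emit neighbor 5.
Step 3: leaves = {6,7}. Remove smallest leaf 6, emit neighbor 5.
Step 4: leaves = {5,7}. Remove smallest leaf 5, emit neighbor 1.
Step 5: leaves = {1,7}. Remove smallest leaf 1, emit neighbor 3.
Done: 2 vertices remain (3, 7). Sequence = [4 5 5 1 3]

Answer: 4 5 5 1 3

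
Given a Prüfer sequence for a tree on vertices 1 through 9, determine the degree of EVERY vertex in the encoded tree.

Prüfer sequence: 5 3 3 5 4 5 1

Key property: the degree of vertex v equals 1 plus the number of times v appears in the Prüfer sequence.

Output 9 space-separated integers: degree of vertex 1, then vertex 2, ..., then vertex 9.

Answer: 2 1 3 2 4 1 1 1 1

Derivation:
p_1 = 5: count[5] becomes 1
p_2 = 3: count[3] becomes 1
p_3 = 3: count[3] becomes 2
p_4 = 5: count[5] becomes 2
p_5 = 4: count[4] becomes 1
p_6 = 5: count[5] becomes 3
p_7 = 1: count[1] becomes 1
Degrees (1 + count): deg[1]=1+1=2, deg[2]=1+0=1, deg[3]=1+2=3, deg[4]=1+1=2, deg[5]=1+3=4, deg[6]=1+0=1, deg[7]=1+0=1, deg[8]=1+0=1, deg[9]=1+0=1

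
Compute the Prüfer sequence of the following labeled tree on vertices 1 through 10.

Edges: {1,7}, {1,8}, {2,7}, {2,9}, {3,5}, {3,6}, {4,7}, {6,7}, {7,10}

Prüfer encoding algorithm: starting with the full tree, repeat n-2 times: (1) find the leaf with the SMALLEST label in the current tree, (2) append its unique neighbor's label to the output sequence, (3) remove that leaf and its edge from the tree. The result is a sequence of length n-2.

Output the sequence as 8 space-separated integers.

Answer: 7 3 6 7 1 7 2 7

Derivation:
Step 1: leaves = {4,5,8,9,10}. Remove smallest leaf 4, emit neighbor 7.
Step 2: leaves = {5,8,9,10}. Remove smallest leaf 5, emit neighbor 3.
Step 3: leaves = {3,8,9,10}. Remove smallest leaf 3, emit neighbor 6.
Step 4: leaves = {6,8,9,10}. Remove smallest leaf 6, emit neighbor 7.
Step 5: leaves = {8,9,10}. Remove smallest leaf 8, emit neighbor 1.
Step 6: leaves = {1,9,10}. Remove smallest leaf 1, emit neighbor 7.
Step 7: leaves = {9,10}. Remove smallest leaf 9, emit neighbor 2.
Step 8: leaves = {2,10}. Remove smallest leaf 2, emit neighbor 7.
Done: 2 vertices remain (7, 10). Sequence = [7 3 6 7 1 7 2 7]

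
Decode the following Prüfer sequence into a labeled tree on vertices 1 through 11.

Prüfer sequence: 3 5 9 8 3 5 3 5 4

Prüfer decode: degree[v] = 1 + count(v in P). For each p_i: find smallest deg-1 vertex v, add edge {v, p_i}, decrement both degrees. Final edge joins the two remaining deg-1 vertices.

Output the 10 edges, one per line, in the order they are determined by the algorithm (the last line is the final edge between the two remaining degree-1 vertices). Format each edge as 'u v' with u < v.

Initial degrees: {1:1, 2:1, 3:4, 4:2, 5:4, 6:1, 7:1, 8:2, 9:2, 10:1, 11:1}
Step 1: smallest deg-1 vertex = 1, p_1 = 3. Add edge {1,3}. Now deg[1]=0, deg[3]=3.
Step 2: smallest deg-1 vertex = 2, p_2 = 5. Add edge {2,5}. Now deg[2]=0, deg[5]=3.
Step 3: smallest deg-1 vertex = 6, p_3 = 9. Add edge {6,9}. Now deg[6]=0, deg[9]=1.
Step 4: smallest deg-1 vertex = 7, p_4 = 8. Add edge {7,8}. Now deg[7]=0, deg[8]=1.
Step 5: smallest deg-1 vertex = 8, p_5 = 3. Add edge {3,8}. Now deg[8]=0, deg[3]=2.
Step 6: smallest deg-1 vertex = 9, p_6 = 5. Add edge {5,9}. Now deg[9]=0, deg[5]=2.
Step 7: smallest deg-1 vertex = 10, p_7 = 3. Add edge {3,10}. Now deg[10]=0, deg[3]=1.
Step 8: smallest deg-1 vertex = 3, p_8 = 5. Add edge {3,5}. Now deg[3]=0, deg[5]=1.
Step 9: smallest deg-1 vertex = 5, p_9 = 4. Add edge {4,5}. Now deg[5]=0, deg[4]=1.
Final: two remaining deg-1 vertices are 4, 11. Add edge {4,11}.

Answer: 1 3
2 5
6 9
7 8
3 8
5 9
3 10
3 5
4 5
4 11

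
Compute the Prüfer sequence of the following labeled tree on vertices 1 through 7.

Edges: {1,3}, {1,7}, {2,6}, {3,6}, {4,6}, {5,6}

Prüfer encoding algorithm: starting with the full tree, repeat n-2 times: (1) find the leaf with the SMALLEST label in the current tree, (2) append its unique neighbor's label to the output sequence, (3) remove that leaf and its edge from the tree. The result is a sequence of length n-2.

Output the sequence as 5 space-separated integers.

Answer: 6 6 6 3 1

Derivation:
Step 1: leaves = {2,4,5,7}. Remove smallest leaf 2, emit neighbor 6.
Step 2: leaves = {4,5,7}. Remove smallest leaf 4, emit neighbor 6.
Step 3: leaves = {5,7}. Remove smallest leaf 5, emit neighbor 6.
Step 4: leaves = {6,7}. Remove smallest leaf 6, emit neighbor 3.
Step 5: leaves = {3,7}. Remove smallest leaf 3, emit neighbor 1.
Done: 2 vertices remain (1, 7). Sequence = [6 6 6 3 1]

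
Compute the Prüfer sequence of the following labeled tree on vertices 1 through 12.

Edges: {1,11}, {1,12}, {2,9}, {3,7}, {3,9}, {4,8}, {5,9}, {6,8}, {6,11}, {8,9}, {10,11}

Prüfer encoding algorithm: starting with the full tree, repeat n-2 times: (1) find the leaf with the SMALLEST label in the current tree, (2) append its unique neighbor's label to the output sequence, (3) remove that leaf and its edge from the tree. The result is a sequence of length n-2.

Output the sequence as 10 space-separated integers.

Answer: 9 8 9 3 9 8 6 11 11 1

Derivation:
Step 1: leaves = {2,4,5,7,10,12}. Remove smallest leaf 2, emit neighbor 9.
Step 2: leaves = {4,5,7,10,12}. Remove smallest leaf 4, emit neighbor 8.
Step 3: leaves = {5,7,10,12}. Remove smallest leaf 5, emit neighbor 9.
Step 4: leaves = {7,10,12}. Remove smallest leaf 7, emit neighbor 3.
Step 5: leaves = {3,10,12}. Remove smallest leaf 3, emit neighbor 9.
Step 6: leaves = {9,10,12}. Remove smallest leaf 9, emit neighbor 8.
Step 7: leaves = {8,10,12}. Remove smallest leaf 8, emit neighbor 6.
Step 8: leaves = {6,10,12}. Remove smallest leaf 6, emit neighbor 11.
Step 9: leaves = {10,12}. Remove smallest leaf 10, emit neighbor 11.
Step 10: leaves = {11,12}. Remove smallest leaf 11, emit neighbor 1.
Done: 2 vertices remain (1, 12). Sequence = [9 8 9 3 9 8 6 11 11 1]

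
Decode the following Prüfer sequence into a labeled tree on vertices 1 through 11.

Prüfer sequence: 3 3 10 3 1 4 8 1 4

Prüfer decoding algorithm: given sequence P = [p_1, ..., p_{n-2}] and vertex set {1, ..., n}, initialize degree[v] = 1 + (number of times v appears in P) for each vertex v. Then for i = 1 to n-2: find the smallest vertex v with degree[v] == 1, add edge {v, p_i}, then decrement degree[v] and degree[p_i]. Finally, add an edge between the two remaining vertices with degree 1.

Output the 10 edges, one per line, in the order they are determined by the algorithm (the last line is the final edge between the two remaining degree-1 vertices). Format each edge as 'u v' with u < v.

Initial degrees: {1:3, 2:1, 3:4, 4:3, 5:1, 6:1, 7:1, 8:2, 9:1, 10:2, 11:1}
Step 1: smallest deg-1 vertex = 2, p_1 = 3. Add edge {2,3}. Now deg[2]=0, deg[3]=3.
Step 2: smallest deg-1 vertex = 5, p_2 = 3. Add edge {3,5}. Now deg[5]=0, deg[3]=2.
Step 3: smallest deg-1 vertex = 6, p_3 = 10. Add edge {6,10}. Now deg[6]=0, deg[10]=1.
Step 4: smallest deg-1 vertex = 7, p_4 = 3. Add edge {3,7}. Now deg[7]=0, deg[3]=1.
Step 5: smallest deg-1 vertex = 3, p_5 = 1. Add edge {1,3}. Now deg[3]=0, deg[1]=2.
Step 6: smallest deg-1 vertex = 9, p_6 = 4. Add edge {4,9}. Now deg[9]=0, deg[4]=2.
Step 7: smallest deg-1 vertex = 10, p_7 = 8. Add edge {8,10}. Now deg[10]=0, deg[8]=1.
Step 8: smallest deg-1 vertex = 8, p_8 = 1. Add edge {1,8}. Now deg[8]=0, deg[1]=1.
Step 9: smallest deg-1 vertex = 1, p_9 = 4. Add edge {1,4}. Now deg[1]=0, deg[4]=1.
Final: two remaining deg-1 vertices are 4, 11. Add edge {4,11}.

Answer: 2 3
3 5
6 10
3 7
1 3
4 9
8 10
1 8
1 4
4 11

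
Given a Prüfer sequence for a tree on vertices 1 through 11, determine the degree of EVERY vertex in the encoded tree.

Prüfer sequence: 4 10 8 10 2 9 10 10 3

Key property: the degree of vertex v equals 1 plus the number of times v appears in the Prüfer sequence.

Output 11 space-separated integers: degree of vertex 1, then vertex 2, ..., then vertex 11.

p_1 = 4: count[4] becomes 1
p_2 = 10: count[10] becomes 1
p_3 = 8: count[8] becomes 1
p_4 = 10: count[10] becomes 2
p_5 = 2: count[2] becomes 1
p_6 = 9: count[9] becomes 1
p_7 = 10: count[10] becomes 3
p_8 = 10: count[10] becomes 4
p_9 = 3: count[3] becomes 1
Degrees (1 + count): deg[1]=1+0=1, deg[2]=1+1=2, deg[3]=1+1=2, deg[4]=1+1=2, deg[5]=1+0=1, deg[6]=1+0=1, deg[7]=1+0=1, deg[8]=1+1=2, deg[9]=1+1=2, deg[10]=1+4=5, deg[11]=1+0=1

Answer: 1 2 2 2 1 1 1 2 2 5 1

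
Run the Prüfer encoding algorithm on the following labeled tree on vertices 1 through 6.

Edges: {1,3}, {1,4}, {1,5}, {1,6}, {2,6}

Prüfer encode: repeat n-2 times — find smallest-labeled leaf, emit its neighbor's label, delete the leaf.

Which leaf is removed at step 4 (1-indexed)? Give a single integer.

Answer: 5

Derivation:
Step 1: current leaves = {2,3,4,5}. Remove leaf 2 (neighbor: 6).
Step 2: current leaves = {3,4,5,6}. Remove leaf 3 (neighbor: 1).
Step 3: current leaves = {4,5,6}. Remove leaf 4 (neighbor: 1).
Step 4: current leaves = {5,6}. Remove leaf 5 (neighbor: 1).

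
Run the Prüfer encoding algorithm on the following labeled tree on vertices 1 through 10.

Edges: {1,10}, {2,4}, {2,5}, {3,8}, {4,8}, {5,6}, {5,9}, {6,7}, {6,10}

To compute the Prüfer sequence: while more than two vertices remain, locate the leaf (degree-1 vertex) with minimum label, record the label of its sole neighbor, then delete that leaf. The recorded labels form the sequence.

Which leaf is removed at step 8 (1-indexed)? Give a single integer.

Step 1: current leaves = {1,3,7,9}. Remove leaf 1 (neighbor: 10).
Step 2: current leaves = {3,7,9,10}. Remove leaf 3 (neighbor: 8).
Step 3: current leaves = {7,8,9,10}. Remove leaf 7 (neighbor: 6).
Step 4: current leaves = {8,9,10}. Remove leaf 8 (neighbor: 4).
Step 5: current leaves = {4,9,10}. Remove leaf 4 (neighbor: 2).
Step 6: current leaves = {2,9,10}. Remove leaf 2 (neighbor: 5).
Step 7: current leaves = {9,10}. Remove leaf 9 (neighbor: 5).
Step 8: current leaves = {5,10}. Remove leaf 5 (neighbor: 6).

Answer: 5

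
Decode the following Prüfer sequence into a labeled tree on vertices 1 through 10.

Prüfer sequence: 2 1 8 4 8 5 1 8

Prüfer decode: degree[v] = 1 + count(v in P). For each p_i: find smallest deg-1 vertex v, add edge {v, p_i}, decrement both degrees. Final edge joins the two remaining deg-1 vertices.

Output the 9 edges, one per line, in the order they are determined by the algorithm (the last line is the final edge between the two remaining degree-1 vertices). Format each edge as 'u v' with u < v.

Initial degrees: {1:3, 2:2, 3:1, 4:2, 5:2, 6:1, 7:1, 8:4, 9:1, 10:1}
Step 1: smallest deg-1 vertex = 3, p_1 = 2. Add edge {2,3}. Now deg[3]=0, deg[2]=1.
Step 2: smallest deg-1 vertex = 2, p_2 = 1. Add edge {1,2}. Now deg[2]=0, deg[1]=2.
Step 3: smallest deg-1 vertex = 6, p_3 = 8. Add edge {6,8}. Now deg[6]=0, deg[8]=3.
Step 4: smallest deg-1 vertex = 7, p_4 = 4. Add edge {4,7}. Now deg[7]=0, deg[4]=1.
Step 5: smallest deg-1 vertex = 4, p_5 = 8. Add edge {4,8}. Now deg[4]=0, deg[8]=2.
Step 6: smallest deg-1 vertex = 9, p_6 = 5. Add edge {5,9}. Now deg[9]=0, deg[5]=1.
Step 7: smallest deg-1 vertex = 5, p_7 = 1. Add edge {1,5}. Now deg[5]=0, deg[1]=1.
Step 8: smallest deg-1 vertex = 1, p_8 = 8. Add edge {1,8}. Now deg[1]=0, deg[8]=1.
Final: two remaining deg-1 vertices are 8, 10. Add edge {8,10}.

Answer: 2 3
1 2
6 8
4 7
4 8
5 9
1 5
1 8
8 10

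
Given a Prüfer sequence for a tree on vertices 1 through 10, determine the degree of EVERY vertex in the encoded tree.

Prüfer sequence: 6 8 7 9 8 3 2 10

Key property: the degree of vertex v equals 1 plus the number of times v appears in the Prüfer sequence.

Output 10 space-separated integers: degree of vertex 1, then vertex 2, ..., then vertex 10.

p_1 = 6: count[6] becomes 1
p_2 = 8: count[8] becomes 1
p_3 = 7: count[7] becomes 1
p_4 = 9: count[9] becomes 1
p_5 = 8: count[8] becomes 2
p_6 = 3: count[3] becomes 1
p_7 = 2: count[2] becomes 1
p_8 = 10: count[10] becomes 1
Degrees (1 + count): deg[1]=1+0=1, deg[2]=1+1=2, deg[3]=1+1=2, deg[4]=1+0=1, deg[5]=1+0=1, deg[6]=1+1=2, deg[7]=1+1=2, deg[8]=1+2=3, deg[9]=1+1=2, deg[10]=1+1=2

Answer: 1 2 2 1 1 2 2 3 2 2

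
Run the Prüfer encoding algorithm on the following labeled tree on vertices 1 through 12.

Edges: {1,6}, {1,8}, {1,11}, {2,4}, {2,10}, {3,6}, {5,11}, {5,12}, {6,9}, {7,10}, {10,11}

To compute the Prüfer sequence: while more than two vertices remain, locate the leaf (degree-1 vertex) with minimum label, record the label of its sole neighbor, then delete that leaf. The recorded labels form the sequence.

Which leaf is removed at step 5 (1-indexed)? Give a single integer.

Step 1: current leaves = {3,4,7,8,9,12}. Remove leaf 3 (neighbor: 6).
Step 2: current leaves = {4,7,8,9,12}. Remove leaf 4 (neighbor: 2).
Step 3: current leaves = {2,7,8,9,12}. Remove leaf 2 (neighbor: 10).
Step 4: current leaves = {7,8,9,12}. Remove leaf 7 (neighbor: 10).
Step 5: current leaves = {8,9,10,12}. Remove leaf 8 (neighbor: 1).

Answer: 8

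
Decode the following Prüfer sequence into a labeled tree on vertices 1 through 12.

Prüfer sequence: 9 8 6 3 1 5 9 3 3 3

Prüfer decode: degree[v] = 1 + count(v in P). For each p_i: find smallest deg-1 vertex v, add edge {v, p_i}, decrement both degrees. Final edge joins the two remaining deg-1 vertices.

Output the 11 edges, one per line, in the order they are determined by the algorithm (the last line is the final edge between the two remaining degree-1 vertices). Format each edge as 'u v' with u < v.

Answer: 2 9
4 8
6 7
3 6
1 8
1 5
5 9
3 9
3 10
3 11
3 12

Derivation:
Initial degrees: {1:2, 2:1, 3:5, 4:1, 5:2, 6:2, 7:1, 8:2, 9:3, 10:1, 11:1, 12:1}
Step 1: smallest deg-1 vertex = 2, p_1 = 9. Add edge {2,9}. Now deg[2]=0, deg[9]=2.
Step 2: smallest deg-1 vertex = 4, p_2 = 8. Add edge {4,8}. Now deg[4]=0, deg[8]=1.
Step 3: smallest deg-1 vertex = 7, p_3 = 6. Add edge {6,7}. Now deg[7]=0, deg[6]=1.
Step 4: smallest deg-1 vertex = 6, p_4 = 3. Add edge {3,6}. Now deg[6]=0, deg[3]=4.
Step 5: smallest deg-1 vertex = 8, p_5 = 1. Add edge {1,8}. Now deg[8]=0, deg[1]=1.
Step 6: smallest deg-1 vertex = 1, p_6 = 5. Add edge {1,5}. Now deg[1]=0, deg[5]=1.
Step 7: smallest deg-1 vertex = 5, p_7 = 9. Add edge {5,9}. Now deg[5]=0, deg[9]=1.
Step 8: smallest deg-1 vertex = 9, p_8 = 3. Add edge {3,9}. Now deg[9]=0, deg[3]=3.
Step 9: smallest deg-1 vertex = 10, p_9 = 3. Add edge {3,10}. Now deg[10]=0, deg[3]=2.
Step 10: smallest deg-1 vertex = 11, p_10 = 3. Add edge {3,11}. Now deg[11]=0, deg[3]=1.
Final: two remaining deg-1 vertices are 3, 12. Add edge {3,12}.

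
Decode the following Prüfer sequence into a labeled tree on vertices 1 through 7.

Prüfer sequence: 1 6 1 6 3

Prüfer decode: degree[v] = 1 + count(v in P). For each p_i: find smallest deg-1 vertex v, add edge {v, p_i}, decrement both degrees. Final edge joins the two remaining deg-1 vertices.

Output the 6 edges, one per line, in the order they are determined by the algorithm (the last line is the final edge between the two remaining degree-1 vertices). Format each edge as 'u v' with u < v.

Answer: 1 2
4 6
1 5
1 6
3 6
3 7

Derivation:
Initial degrees: {1:3, 2:1, 3:2, 4:1, 5:1, 6:3, 7:1}
Step 1: smallest deg-1 vertex = 2, p_1 = 1. Add edge {1,2}. Now deg[2]=0, deg[1]=2.
Step 2: smallest deg-1 vertex = 4, p_2 = 6. Add edge {4,6}. Now deg[4]=0, deg[6]=2.
Step 3: smallest deg-1 vertex = 5, p_3 = 1. Add edge {1,5}. Now deg[5]=0, deg[1]=1.
Step 4: smallest deg-1 vertex = 1, p_4 = 6. Add edge {1,6}. Now deg[1]=0, deg[6]=1.
Step 5: smallest deg-1 vertex = 6, p_5 = 3. Add edge {3,6}. Now deg[6]=0, deg[3]=1.
Final: two remaining deg-1 vertices are 3, 7. Add edge {3,7}.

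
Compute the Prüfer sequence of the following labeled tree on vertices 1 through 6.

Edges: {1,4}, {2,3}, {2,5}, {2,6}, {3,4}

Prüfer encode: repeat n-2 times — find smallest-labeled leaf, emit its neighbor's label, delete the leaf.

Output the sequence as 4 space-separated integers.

Step 1: leaves = {1,5,6}. Remove smallest leaf 1, emit neighbor 4.
Step 2: leaves = {4,5,6}. Remove smallest leaf 4, emit neighbor 3.
Step 3: leaves = {3,5,6}. Remove smallest leaf 3, emit neighbor 2.
Step 4: leaves = {5,6}. Remove smallest leaf 5, emit neighbor 2.
Done: 2 vertices remain (2, 6). Sequence = [4 3 2 2]

Answer: 4 3 2 2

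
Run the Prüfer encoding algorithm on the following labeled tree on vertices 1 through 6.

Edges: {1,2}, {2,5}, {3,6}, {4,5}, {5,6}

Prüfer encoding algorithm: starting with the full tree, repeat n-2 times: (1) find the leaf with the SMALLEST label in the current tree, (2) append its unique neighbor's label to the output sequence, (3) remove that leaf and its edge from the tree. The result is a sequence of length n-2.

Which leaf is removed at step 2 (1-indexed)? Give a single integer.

Step 1: current leaves = {1,3,4}. Remove leaf 1 (neighbor: 2).
Step 2: current leaves = {2,3,4}. Remove leaf 2 (neighbor: 5).

Answer: 2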